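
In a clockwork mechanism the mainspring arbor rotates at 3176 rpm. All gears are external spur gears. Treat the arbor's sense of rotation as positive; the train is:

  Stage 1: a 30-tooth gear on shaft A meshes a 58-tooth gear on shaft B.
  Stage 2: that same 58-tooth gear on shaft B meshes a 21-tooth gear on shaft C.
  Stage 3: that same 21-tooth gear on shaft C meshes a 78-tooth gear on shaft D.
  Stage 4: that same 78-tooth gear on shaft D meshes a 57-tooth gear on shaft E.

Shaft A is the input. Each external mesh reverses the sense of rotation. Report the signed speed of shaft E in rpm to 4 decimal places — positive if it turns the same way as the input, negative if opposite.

+1671.5789 rpm (same as input, |ω| = 1671.5789 rpm)

Stage 1 [30T→58T]: ω = 3176.0000×30/58 = 1642.7586 rpm, dir flips to −; running = −1642.7586
Stage 2 [58T→21T]: ω = 1642.7586×58/21 = 4537.1429 rpm, dir flips to +; running = +4537.1429
Stage 3 [21T→78T]: ω = 4537.1429×21/78 = 1221.5385 rpm, dir flips to −; running = −1221.5385
Stage 4 [78T→57T]: ω = 1221.5385×78/57 = 1671.5789 rpm, dir flips to +; running = +1671.5789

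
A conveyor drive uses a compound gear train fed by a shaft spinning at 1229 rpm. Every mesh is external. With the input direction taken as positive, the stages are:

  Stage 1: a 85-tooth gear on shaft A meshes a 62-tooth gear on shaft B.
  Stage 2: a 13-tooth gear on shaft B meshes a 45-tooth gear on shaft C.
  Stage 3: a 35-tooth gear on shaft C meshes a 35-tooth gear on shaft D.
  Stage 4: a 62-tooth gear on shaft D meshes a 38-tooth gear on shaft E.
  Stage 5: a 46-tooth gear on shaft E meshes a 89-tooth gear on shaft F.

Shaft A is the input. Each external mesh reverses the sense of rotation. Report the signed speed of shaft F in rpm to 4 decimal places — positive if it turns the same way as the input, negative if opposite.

-410.4742 rpm (opposite to input, |ω| = 410.4742 rpm)

Stage 1 [85T→62T]: ω = 1229.0000×85/62 = 1684.9194 rpm, dir flips to −; running = −1684.9194
Stage 2 [13T→45T]: ω = 1684.9194×13/45 = 486.7545 rpm, dir flips to +; running = +486.7545
Stage 3 [35T→35T]: ω = 486.7545×35/35 = 486.7545 rpm, dir flips to −; running = −486.7545
Stage 4 [62T→38T]: ω = 486.7545×62/38 = 794.1784 rpm, dir flips to +; running = +794.1784
Stage 5 [46T→89T]: ω = 794.1784×46/89 = 410.4742 rpm, dir flips to −; running = −410.4742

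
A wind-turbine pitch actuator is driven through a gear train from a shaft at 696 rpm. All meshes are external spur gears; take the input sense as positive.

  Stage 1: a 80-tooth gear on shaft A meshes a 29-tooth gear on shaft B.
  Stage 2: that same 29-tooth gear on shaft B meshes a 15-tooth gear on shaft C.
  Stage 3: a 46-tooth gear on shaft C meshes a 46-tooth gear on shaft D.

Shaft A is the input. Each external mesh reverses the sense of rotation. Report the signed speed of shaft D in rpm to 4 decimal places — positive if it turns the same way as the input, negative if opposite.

-3712.0000 rpm (opposite to input, |ω| = 3712.0000 rpm)

Stage 1 [80T→29T]: ω = 696.0000×80/29 = 1920.0000 rpm, dir flips to −; running = −1920.0000
Stage 2 [29T→15T]: ω = 1920.0000×29/15 = 3712.0000 rpm, dir flips to +; running = +3712.0000
Stage 3 [46T→46T]: ω = 3712.0000×46/46 = 3712.0000 rpm, dir flips to −; running = −3712.0000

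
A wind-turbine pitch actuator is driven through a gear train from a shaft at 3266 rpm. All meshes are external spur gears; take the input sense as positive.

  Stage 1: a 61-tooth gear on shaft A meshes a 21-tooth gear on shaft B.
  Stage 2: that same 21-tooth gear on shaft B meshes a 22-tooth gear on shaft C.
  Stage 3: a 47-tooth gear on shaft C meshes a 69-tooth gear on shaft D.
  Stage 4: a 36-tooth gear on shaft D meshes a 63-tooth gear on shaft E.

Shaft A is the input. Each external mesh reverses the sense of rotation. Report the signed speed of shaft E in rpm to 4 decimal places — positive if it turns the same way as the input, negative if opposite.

Stage 1 [61T→21T]: ω = 3266.0000×61/21 = 9486.9524 rpm, dir flips to −; running = −9486.9524
Stage 2 [21T→22T]: ω = 9486.9524×21/22 = 9055.7273 rpm, dir flips to +; running = +9055.7273
Stage 3 [47T→69T]: ω = 9055.7273×47/69 = 6168.3939 rpm, dir flips to −; running = −6168.3939
Stage 4 [36T→63T]: ω = 6168.3939×36/63 = 3524.7965 rpm, dir flips to +; running = +3524.7965

+3524.7965 rpm (same as input, |ω| = 3524.7965 rpm)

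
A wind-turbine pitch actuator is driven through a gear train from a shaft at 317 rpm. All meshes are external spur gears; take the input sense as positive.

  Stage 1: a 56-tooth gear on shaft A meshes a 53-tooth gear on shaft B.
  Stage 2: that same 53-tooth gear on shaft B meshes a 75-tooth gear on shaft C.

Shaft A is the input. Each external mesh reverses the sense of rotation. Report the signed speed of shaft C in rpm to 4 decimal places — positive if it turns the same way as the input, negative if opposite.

Stage 1 [56T→53T]: ω = 317.0000×56/53 = 334.9434 rpm, dir flips to −; running = −334.9434
Stage 2 [53T→75T]: ω = 334.9434×53/75 = 236.6933 rpm, dir flips to +; running = +236.6933

+236.6933 rpm (same as input, |ω| = 236.6933 rpm)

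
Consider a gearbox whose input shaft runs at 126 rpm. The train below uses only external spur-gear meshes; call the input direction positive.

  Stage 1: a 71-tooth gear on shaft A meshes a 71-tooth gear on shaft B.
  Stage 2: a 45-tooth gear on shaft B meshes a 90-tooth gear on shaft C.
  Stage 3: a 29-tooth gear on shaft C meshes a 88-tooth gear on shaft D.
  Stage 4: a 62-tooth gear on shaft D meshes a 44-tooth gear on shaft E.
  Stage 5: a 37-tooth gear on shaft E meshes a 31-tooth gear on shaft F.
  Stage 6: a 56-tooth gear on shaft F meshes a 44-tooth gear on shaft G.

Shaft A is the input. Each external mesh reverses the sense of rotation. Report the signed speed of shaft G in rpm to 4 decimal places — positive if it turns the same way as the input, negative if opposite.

Stage 1 [71T→71T]: ω = 126.0000×71/71 = 126.0000 rpm, dir flips to −; running = −126.0000
Stage 2 [45T→90T]: ω = 126.0000×45/90 = 63.0000 rpm, dir flips to +; running = +63.0000
Stage 3 [29T→88T]: ω = 63.0000×29/88 = 20.7614 rpm, dir flips to −; running = −20.7614
Stage 4 [62T→44T]: ω = 20.7614×62/44 = 29.2546 rpm, dir flips to +; running = +29.2546
Stage 5 [37T→31T]: ω = 29.2546×37/31 = 34.9168 rpm, dir flips to −; running = −34.9168
Stage 6 [56T→44T]: ω = 34.9168×56/44 = 44.4396 rpm, dir flips to +; running = +44.4396

+44.4396 rpm (same as input, |ω| = 44.4396 rpm)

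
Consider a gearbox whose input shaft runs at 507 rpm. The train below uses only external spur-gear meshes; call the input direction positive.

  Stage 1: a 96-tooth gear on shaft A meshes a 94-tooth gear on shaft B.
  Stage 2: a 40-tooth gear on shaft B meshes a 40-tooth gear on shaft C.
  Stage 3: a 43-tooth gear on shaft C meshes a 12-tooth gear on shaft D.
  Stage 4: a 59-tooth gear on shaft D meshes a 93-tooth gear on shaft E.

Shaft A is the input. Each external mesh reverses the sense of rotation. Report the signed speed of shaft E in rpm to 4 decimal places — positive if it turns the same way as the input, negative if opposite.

Stage 1 [96T→94T]: ω = 507.0000×96/94 = 517.7872 rpm, dir flips to −; running = −517.7872
Stage 2 [40T→40T]: ω = 517.7872×40/40 = 517.7872 rpm, dir flips to +; running = +517.7872
Stage 3 [43T→12T]: ω = 517.7872×43/12 = 1855.4043 rpm, dir flips to −; running = −1855.4043
Stage 4 [59T→93T]: ω = 1855.4043×59/93 = 1177.0844 rpm, dir flips to +; running = +1177.0844

+1177.0844 rpm (same as input, |ω| = 1177.0844 rpm)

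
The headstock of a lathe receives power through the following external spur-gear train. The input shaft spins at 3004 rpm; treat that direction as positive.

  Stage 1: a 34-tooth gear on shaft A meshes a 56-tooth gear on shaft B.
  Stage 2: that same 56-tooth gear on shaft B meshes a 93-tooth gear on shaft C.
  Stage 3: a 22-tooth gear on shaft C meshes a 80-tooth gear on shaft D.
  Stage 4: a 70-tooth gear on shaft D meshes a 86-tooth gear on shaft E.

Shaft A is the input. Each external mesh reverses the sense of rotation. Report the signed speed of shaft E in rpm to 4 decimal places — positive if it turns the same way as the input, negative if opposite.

+245.8262 rpm (same as input, |ω| = 245.8262 rpm)

Stage 1 [34T→56T]: ω = 3004.0000×34/56 = 1823.8571 rpm, dir flips to −; running = −1823.8571
Stage 2 [56T→93T]: ω = 1823.8571×56/93 = 1098.2366 rpm, dir flips to +; running = +1098.2366
Stage 3 [22T→80T]: ω = 1098.2366×22/80 = 302.0151 rpm, dir flips to −; running = −302.0151
Stage 4 [70T→86T]: ω = 302.0151×70/86 = 245.8262 rpm, dir flips to +; running = +245.8262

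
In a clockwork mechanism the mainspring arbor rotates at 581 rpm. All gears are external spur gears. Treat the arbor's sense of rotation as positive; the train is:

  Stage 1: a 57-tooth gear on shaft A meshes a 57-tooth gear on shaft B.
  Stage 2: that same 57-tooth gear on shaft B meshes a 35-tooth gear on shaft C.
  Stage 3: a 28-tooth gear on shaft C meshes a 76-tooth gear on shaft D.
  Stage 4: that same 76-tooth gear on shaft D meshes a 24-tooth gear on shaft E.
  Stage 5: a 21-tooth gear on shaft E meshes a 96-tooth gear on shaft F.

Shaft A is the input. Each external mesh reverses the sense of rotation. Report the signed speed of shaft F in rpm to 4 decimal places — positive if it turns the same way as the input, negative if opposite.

-241.4781 rpm (opposite to input, |ω| = 241.4781 rpm)

Stage 1 [57T→57T]: ω = 581.0000×57/57 = 581.0000 rpm, dir flips to −; running = −581.0000
Stage 2 [57T→35T]: ω = 581.0000×57/35 = 946.2000 rpm, dir flips to +; running = +946.2000
Stage 3 [28T→76T]: ω = 946.2000×28/76 = 348.6000 rpm, dir flips to −; running = −348.6000
Stage 4 [76T→24T]: ω = 348.6000×76/24 = 1103.9000 rpm, dir flips to +; running = +1103.9000
Stage 5 [21T→96T]: ω = 1103.9000×21/96 = 241.4781 rpm, dir flips to −; running = −241.4781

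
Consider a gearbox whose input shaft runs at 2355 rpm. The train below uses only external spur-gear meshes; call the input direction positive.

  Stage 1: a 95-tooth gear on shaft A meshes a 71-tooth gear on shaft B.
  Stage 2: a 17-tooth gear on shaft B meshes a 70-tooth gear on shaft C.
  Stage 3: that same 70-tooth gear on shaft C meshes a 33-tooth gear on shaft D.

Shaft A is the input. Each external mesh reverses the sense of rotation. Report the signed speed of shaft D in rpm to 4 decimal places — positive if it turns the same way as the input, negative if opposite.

Stage 1 [95T→71T]: ω = 2355.0000×95/71 = 3151.0563 rpm, dir flips to −; running = −3151.0563
Stage 2 [17T→70T]: ω = 3151.0563×17/70 = 765.2565 rpm, dir flips to +; running = +765.2565
Stage 3 [70T→33T]: ω = 765.2565×70/33 = 1623.2714 rpm, dir flips to −; running = −1623.2714

-1623.2714 rpm (opposite to input, |ω| = 1623.2714 rpm)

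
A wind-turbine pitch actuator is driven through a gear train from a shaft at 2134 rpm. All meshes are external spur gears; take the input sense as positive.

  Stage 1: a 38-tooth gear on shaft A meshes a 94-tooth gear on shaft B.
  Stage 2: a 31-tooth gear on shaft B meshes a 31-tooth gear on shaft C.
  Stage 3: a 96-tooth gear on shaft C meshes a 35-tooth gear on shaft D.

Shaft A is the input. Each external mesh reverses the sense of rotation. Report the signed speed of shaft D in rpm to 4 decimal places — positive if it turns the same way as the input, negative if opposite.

Stage 1 [38T→94T]: ω = 2134.0000×38/94 = 862.6809 rpm, dir flips to −; running = −862.6809
Stage 2 [31T→31T]: ω = 862.6809×31/31 = 862.6809 rpm, dir flips to +; running = +862.6809
Stage 3 [96T→35T]: ω = 862.6809×96/35 = 2366.2103 rpm, dir flips to −; running = −2366.2103

-2366.2103 rpm (opposite to input, |ω| = 2366.2103 rpm)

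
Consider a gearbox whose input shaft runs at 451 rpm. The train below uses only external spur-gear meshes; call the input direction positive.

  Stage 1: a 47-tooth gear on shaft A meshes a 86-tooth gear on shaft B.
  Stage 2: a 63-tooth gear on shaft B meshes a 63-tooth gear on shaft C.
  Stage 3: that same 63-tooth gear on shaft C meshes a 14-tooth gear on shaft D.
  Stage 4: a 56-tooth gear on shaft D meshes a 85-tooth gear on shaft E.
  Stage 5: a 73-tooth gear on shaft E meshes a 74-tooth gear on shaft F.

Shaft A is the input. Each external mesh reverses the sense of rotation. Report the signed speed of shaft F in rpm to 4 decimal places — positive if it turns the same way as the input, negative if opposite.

-720.8563 rpm (opposite to input, |ω| = 720.8563 rpm)

Stage 1 [47T→86T]: ω = 451.0000×47/86 = 246.4767 rpm, dir flips to −; running = −246.4767
Stage 2 [63T→63T]: ω = 246.4767×63/63 = 246.4767 rpm, dir flips to +; running = +246.4767
Stage 3 [63T→14T]: ω = 246.4767×63/14 = 1109.1453 rpm, dir flips to −; running = −1109.1453
Stage 4 [56T→85T]: ω = 1109.1453×56/85 = 730.7311 rpm, dir flips to +; running = +730.7311
Stage 5 [73T→74T]: ω = 730.7311×73/74 = 720.8563 rpm, dir flips to −; running = −720.8563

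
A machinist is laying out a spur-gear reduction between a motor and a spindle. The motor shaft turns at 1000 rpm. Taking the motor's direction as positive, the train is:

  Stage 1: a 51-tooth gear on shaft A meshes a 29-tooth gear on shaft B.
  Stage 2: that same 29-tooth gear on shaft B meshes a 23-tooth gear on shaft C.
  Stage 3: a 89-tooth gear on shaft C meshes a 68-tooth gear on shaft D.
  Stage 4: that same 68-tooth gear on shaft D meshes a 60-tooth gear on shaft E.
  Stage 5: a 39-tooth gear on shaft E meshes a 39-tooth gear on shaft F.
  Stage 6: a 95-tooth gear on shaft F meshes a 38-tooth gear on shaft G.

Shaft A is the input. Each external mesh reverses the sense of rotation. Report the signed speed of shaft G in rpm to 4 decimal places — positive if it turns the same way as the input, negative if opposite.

Stage 1 [51T→29T]: ω = 1000.0000×51/29 = 1758.6207 rpm, dir flips to −; running = −1758.6207
Stage 2 [29T→23T]: ω = 1758.6207×29/23 = 2217.3913 rpm, dir flips to +; running = +2217.3913
Stage 3 [89T→68T]: ω = 2217.3913×89/68 = 2902.1739 rpm, dir flips to −; running = −2902.1739
Stage 4 [68T→60T]: ω = 2902.1739×68/60 = 3289.1304 rpm, dir flips to +; running = +3289.1304
Stage 5 [39T→39T]: ω = 3289.1304×39/39 = 3289.1304 rpm, dir flips to −; running = −3289.1304
Stage 6 [95T→38T]: ω = 3289.1304×95/38 = 8222.8261 rpm, dir flips to +; running = +8222.8261

+8222.8261 rpm (same as input, |ω| = 8222.8261 rpm)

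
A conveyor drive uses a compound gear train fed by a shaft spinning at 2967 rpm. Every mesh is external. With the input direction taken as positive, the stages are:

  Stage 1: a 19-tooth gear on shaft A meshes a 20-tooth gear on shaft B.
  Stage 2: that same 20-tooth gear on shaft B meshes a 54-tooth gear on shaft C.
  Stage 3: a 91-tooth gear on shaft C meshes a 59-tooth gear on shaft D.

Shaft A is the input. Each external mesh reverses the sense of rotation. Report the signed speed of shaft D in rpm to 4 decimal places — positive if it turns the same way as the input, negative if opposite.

Stage 1 [19T→20T]: ω = 2967.0000×19/20 = 2818.6500 rpm, dir flips to −; running = −2818.6500
Stage 2 [20T→54T]: ω = 2818.6500×20/54 = 1043.9444 rpm, dir flips to +; running = +1043.9444
Stage 3 [91T→59T]: ω = 1043.9444×91/59 = 1610.1516 rpm, dir flips to −; running = −1610.1516

-1610.1516 rpm (opposite to input, |ω| = 1610.1516 rpm)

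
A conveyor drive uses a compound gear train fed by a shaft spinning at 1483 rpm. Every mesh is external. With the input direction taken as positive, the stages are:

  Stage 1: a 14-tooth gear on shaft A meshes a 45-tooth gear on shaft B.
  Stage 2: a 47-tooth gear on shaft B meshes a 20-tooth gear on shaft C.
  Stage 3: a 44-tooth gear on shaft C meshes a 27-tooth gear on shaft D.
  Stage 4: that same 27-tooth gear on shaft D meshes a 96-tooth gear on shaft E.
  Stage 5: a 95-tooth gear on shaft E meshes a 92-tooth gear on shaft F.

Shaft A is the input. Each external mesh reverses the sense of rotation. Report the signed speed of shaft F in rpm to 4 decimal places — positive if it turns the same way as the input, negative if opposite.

-513.1470 rpm (opposite to input, |ω| = 513.1470 rpm)

Stage 1 [14T→45T]: ω = 1483.0000×14/45 = 461.3778 rpm, dir flips to −; running = −461.3778
Stage 2 [47T→20T]: ω = 461.3778×47/20 = 1084.2378 rpm, dir flips to +; running = +1084.2378
Stage 3 [44T→27T]: ω = 1084.2378×44/27 = 1766.9060 rpm, dir flips to −; running = −1766.9060
Stage 4 [27T→96T]: ω = 1766.9060×27/96 = 496.9423 rpm, dir flips to +; running = +496.9423
Stage 5 [95T→92T]: ω = 496.9423×95/92 = 513.1470 rpm, dir flips to −; running = −513.1470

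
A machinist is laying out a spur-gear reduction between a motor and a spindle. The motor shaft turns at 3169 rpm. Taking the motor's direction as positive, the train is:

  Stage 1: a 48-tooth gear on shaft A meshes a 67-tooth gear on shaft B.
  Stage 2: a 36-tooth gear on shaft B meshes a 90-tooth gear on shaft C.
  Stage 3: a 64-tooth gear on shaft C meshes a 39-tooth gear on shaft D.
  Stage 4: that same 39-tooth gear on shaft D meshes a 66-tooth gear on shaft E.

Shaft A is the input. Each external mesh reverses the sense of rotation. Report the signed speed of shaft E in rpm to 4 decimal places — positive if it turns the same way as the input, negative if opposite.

Stage 1 [48T→67T]: ω = 3169.0000×48/67 = 2270.3284 rpm, dir flips to −; running = −2270.3284
Stage 2 [36T→90T]: ω = 2270.3284×36/90 = 908.1313 rpm, dir flips to +; running = +908.1313
Stage 3 [64T→39T]: ω = 908.1313×64/39 = 1490.2668 rpm, dir flips to −; running = −1490.2668
Stage 4 [39T→66T]: ω = 1490.2668×39/66 = 880.6122 rpm, dir flips to +; running = +880.6122

+880.6122 rpm (same as input, |ω| = 880.6122 rpm)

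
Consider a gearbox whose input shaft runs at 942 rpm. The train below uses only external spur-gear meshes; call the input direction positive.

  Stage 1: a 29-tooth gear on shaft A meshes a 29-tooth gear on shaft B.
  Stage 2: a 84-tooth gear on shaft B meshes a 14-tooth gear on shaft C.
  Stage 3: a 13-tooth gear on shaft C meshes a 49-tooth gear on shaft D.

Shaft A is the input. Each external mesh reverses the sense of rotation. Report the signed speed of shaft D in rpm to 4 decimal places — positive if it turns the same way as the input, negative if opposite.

Stage 1 [29T→29T]: ω = 942.0000×29/29 = 942.0000 rpm, dir flips to −; running = −942.0000
Stage 2 [84T→14T]: ω = 942.0000×84/14 = 5652.0000 rpm, dir flips to +; running = +5652.0000
Stage 3 [13T→49T]: ω = 5652.0000×13/49 = 1499.5102 rpm, dir flips to −; running = −1499.5102

-1499.5102 rpm (opposite to input, |ω| = 1499.5102 rpm)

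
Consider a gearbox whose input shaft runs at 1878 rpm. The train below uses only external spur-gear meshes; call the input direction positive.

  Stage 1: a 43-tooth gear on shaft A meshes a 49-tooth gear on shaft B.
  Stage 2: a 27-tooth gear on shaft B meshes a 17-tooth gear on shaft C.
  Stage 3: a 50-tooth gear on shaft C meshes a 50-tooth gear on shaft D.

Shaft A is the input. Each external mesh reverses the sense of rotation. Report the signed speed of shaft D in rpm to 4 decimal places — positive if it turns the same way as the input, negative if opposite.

-2617.4766 rpm (opposite to input, |ω| = 2617.4766 rpm)

Stage 1 [43T→49T]: ω = 1878.0000×43/49 = 1648.0408 rpm, dir flips to −; running = −1648.0408
Stage 2 [27T→17T]: ω = 1648.0408×27/17 = 2617.4766 rpm, dir flips to +; running = +2617.4766
Stage 3 [50T→50T]: ω = 2617.4766×50/50 = 2617.4766 rpm, dir flips to −; running = −2617.4766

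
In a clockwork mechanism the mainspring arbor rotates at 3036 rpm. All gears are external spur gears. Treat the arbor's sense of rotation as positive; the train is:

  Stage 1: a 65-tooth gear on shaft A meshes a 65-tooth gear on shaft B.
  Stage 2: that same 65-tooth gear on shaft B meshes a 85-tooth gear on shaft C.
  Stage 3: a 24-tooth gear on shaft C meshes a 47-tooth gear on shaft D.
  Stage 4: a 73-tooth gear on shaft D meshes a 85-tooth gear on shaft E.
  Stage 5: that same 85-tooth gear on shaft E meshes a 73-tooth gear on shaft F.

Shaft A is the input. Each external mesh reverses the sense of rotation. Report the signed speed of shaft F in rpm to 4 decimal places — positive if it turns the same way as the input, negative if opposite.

Stage 1 [65T→65T]: ω = 3036.0000×65/65 = 3036.0000 rpm, dir flips to −; running = −3036.0000
Stage 2 [65T→85T]: ω = 3036.0000×65/85 = 2321.6471 rpm, dir flips to +; running = +2321.6471
Stage 3 [24T→47T]: ω = 2321.6471×24/47 = 1185.5219 rpm, dir flips to −; running = −1185.5219
Stage 4 [73T→85T]: ω = 1185.5219×73/85 = 1018.1541 rpm, dir flips to +; running = +1018.1541
Stage 5 [85T→73T]: ω = 1018.1541×85/73 = 1185.5219 rpm, dir flips to −; running = −1185.5219

-1185.5219 rpm (opposite to input, |ω| = 1185.5219 rpm)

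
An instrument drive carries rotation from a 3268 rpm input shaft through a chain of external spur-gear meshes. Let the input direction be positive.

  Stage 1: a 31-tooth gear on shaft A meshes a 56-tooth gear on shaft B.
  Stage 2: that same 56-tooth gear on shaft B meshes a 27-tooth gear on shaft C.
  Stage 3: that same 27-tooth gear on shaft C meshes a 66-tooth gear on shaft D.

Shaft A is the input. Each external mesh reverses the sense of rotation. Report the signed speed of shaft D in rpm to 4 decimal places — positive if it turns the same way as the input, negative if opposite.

Stage 1 [31T→56T]: ω = 3268.0000×31/56 = 1809.0714 rpm, dir flips to −; running = −1809.0714
Stage 2 [56T→27T]: ω = 1809.0714×56/27 = 3752.1481 rpm, dir flips to +; running = +3752.1481
Stage 3 [27T→66T]: ω = 3752.1481×27/66 = 1534.9697 rpm, dir flips to −; running = −1534.9697

-1534.9697 rpm (opposite to input, |ω| = 1534.9697 rpm)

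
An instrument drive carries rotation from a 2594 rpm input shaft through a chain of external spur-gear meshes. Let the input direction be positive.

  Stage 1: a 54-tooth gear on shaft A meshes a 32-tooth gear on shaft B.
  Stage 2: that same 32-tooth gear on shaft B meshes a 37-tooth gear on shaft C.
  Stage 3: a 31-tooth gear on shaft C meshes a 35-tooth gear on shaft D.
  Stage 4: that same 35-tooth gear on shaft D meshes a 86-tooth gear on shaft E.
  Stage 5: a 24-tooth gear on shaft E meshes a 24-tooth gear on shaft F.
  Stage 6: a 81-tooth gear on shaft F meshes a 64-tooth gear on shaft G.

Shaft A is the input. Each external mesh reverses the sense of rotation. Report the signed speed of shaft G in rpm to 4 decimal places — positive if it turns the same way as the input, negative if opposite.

Stage 1 [54T→32T]: ω = 2594.0000×54/32 = 4377.3750 rpm, dir flips to −; running = −4377.3750
Stage 2 [32T→37T]: ω = 4377.3750×32/37 = 3785.8378 rpm, dir flips to +; running = +3785.8378
Stage 3 [31T→35T]: ω = 3785.8378×31/35 = 3353.1707 rpm, dir flips to −; running = −3353.1707
Stage 4 [35T→86T]: ω = 3353.1707×35/86 = 1364.6625 rpm, dir flips to +; running = +1364.6625
Stage 5 [24T→24T]: ω = 1364.6625×24/24 = 1364.6625 rpm, dir flips to −; running = −1364.6625
Stage 6 [81T→64T]: ω = 1364.6625×81/64 = 1727.1509 rpm, dir flips to +; running = +1727.1509

+1727.1509 rpm (same as input, |ω| = 1727.1509 rpm)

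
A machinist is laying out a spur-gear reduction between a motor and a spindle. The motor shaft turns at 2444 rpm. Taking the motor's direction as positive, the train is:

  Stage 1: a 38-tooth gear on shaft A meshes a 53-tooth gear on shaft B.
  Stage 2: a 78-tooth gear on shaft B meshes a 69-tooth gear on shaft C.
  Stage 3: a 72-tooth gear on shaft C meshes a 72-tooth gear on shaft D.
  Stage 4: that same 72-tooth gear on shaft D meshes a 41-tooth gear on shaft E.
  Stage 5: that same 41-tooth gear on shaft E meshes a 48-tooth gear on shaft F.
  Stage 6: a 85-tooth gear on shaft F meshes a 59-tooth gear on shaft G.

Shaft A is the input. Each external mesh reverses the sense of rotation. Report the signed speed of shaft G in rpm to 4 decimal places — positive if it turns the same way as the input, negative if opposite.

+4280.6785 rpm (same as input, |ω| = 4280.6785 rpm)

Stage 1 [38T→53T]: ω = 2444.0000×38/53 = 1752.3019 rpm, dir flips to −; running = −1752.3019
Stage 2 [78T→69T]: ω = 1752.3019×78/69 = 1980.8630 rpm, dir flips to +; running = +1980.8630
Stage 3 [72T→72T]: ω = 1980.8630×72/72 = 1980.8630 rpm, dir flips to −; running = −1980.8630
Stage 4 [72T→41T]: ω = 1980.8630×72/41 = 3478.5887 rpm, dir flips to +; running = +3478.5887
Stage 5 [41T→48T]: ω = 3478.5887×41/48 = 2971.2945 rpm, dir flips to −; running = −2971.2945
Stage 6 [85T→59T]: ω = 2971.2945×85/59 = 4280.6785 rpm, dir flips to +; running = +4280.6785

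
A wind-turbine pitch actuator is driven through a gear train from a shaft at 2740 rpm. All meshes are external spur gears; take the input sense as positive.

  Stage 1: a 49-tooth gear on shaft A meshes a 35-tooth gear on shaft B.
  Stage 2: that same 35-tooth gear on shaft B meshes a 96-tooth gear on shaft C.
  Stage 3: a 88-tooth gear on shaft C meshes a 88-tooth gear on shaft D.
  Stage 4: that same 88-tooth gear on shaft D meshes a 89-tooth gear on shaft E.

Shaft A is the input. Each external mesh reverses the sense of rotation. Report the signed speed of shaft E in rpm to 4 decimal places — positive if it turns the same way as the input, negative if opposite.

Stage 1 [49T→35T]: ω = 2740.0000×49/35 = 3836.0000 rpm, dir flips to −; running = −3836.0000
Stage 2 [35T→96T]: ω = 3836.0000×35/96 = 1398.5417 rpm, dir flips to +; running = +1398.5417
Stage 3 [88T→88T]: ω = 1398.5417×88/88 = 1398.5417 rpm, dir flips to −; running = −1398.5417
Stage 4 [88T→89T]: ω = 1398.5417×88/89 = 1382.8277 rpm, dir flips to +; running = +1382.8277

+1382.8277 rpm (same as input, |ω| = 1382.8277 rpm)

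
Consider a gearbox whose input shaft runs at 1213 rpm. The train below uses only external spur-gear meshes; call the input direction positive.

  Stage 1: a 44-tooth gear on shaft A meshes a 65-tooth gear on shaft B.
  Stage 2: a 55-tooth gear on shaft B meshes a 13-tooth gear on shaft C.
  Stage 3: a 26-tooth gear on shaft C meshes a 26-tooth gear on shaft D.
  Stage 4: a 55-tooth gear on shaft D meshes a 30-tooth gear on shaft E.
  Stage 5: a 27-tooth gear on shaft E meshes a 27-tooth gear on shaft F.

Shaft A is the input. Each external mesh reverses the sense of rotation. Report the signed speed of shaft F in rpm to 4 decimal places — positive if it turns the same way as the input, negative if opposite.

Stage 1 [44T→65T]: ω = 1213.0000×44/65 = 821.1077 rpm, dir flips to −; running = −821.1077
Stage 2 [55T→13T]: ω = 821.1077×55/13 = 3473.9172 rpm, dir flips to +; running = +3473.9172
Stage 3 [26T→26T]: ω = 3473.9172×26/26 = 3473.9172 rpm, dir flips to −; running = −3473.9172
Stage 4 [55T→30T]: ω = 3473.9172×55/30 = 6368.8481 rpm, dir flips to +; running = +6368.8481
Stage 5 [27T→27T]: ω = 6368.8481×27/27 = 6368.8481 rpm, dir flips to −; running = −6368.8481

-6368.8481 rpm (opposite to input, |ω| = 6368.8481 rpm)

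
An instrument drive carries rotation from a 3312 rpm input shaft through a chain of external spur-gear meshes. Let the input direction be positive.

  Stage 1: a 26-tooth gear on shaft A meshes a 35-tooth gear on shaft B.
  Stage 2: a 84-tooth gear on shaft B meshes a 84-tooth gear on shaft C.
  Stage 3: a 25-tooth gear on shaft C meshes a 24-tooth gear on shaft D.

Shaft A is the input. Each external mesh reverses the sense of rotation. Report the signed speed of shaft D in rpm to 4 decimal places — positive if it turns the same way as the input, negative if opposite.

Stage 1 [26T→35T]: ω = 3312.0000×26/35 = 2460.3429 rpm, dir flips to −; running = −2460.3429
Stage 2 [84T→84T]: ω = 2460.3429×84/84 = 2460.3429 rpm, dir flips to +; running = +2460.3429
Stage 3 [25T→24T]: ω = 2460.3429×25/24 = 2562.8571 rpm, dir flips to −; running = −2562.8571

-2562.8571 rpm (opposite to input, |ω| = 2562.8571 rpm)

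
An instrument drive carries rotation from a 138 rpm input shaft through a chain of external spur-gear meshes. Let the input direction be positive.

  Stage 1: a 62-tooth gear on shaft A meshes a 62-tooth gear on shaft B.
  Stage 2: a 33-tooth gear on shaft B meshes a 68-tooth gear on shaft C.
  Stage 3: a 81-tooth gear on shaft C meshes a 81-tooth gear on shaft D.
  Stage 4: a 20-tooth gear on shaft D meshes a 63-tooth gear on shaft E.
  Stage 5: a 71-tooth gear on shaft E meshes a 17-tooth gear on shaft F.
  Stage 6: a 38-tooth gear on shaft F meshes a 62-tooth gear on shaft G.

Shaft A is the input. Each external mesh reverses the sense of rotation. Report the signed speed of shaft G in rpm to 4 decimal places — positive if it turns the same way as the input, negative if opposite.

Stage 1 [62T→62T]: ω = 138.0000×62/62 = 138.0000 rpm, dir flips to −; running = −138.0000
Stage 2 [33T→68T]: ω = 138.0000×33/68 = 66.9706 rpm, dir flips to +; running = +66.9706
Stage 3 [81T→81T]: ω = 66.9706×81/81 = 66.9706 rpm, dir flips to −; running = −66.9706
Stage 4 [20T→63T]: ω = 66.9706×20/63 = 21.2605 rpm, dir flips to +; running = +21.2605
Stage 5 [71T→17T]: ω = 21.2605×71/17 = 88.7939 rpm, dir flips to −; running = −88.7939
Stage 6 [38T→62T]: ω = 88.7939×38/62 = 54.4220 rpm, dir flips to +; running = +54.4220

+54.4220 rpm (same as input, |ω| = 54.4220 rpm)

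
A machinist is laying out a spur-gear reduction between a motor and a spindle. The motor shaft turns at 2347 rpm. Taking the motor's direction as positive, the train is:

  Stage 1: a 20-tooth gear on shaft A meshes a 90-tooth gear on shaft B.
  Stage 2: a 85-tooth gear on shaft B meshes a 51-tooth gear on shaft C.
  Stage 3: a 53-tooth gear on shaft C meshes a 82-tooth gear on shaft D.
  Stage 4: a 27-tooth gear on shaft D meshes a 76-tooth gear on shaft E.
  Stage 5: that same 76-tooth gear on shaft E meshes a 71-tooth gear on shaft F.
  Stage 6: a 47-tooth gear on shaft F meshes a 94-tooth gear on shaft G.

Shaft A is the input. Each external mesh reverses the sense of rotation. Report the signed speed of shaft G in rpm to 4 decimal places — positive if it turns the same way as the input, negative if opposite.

Stage 1 [20T→90T]: ω = 2347.0000×20/90 = 521.5556 rpm, dir flips to −; running = −521.5556
Stage 2 [85T→51T]: ω = 521.5556×85/51 = 869.2593 rpm, dir flips to +; running = +869.2593
Stage 3 [53T→82T]: ω = 869.2593×53/82 = 561.8383 rpm, dir flips to −; running = −561.8383
Stage 4 [27T→76T]: ω = 561.8383×27/76 = 199.6004 rpm, dir flips to +; running = +199.6004
Stage 5 [76T→71T]: ω = 199.6004×76/71 = 213.6568 rpm, dir flips to −; running = −213.6568
Stage 6 [47T→94T]: ω = 213.6568×47/94 = 106.8284 rpm, dir flips to +; running = +106.8284

+106.8284 rpm (same as input, |ω| = 106.8284 rpm)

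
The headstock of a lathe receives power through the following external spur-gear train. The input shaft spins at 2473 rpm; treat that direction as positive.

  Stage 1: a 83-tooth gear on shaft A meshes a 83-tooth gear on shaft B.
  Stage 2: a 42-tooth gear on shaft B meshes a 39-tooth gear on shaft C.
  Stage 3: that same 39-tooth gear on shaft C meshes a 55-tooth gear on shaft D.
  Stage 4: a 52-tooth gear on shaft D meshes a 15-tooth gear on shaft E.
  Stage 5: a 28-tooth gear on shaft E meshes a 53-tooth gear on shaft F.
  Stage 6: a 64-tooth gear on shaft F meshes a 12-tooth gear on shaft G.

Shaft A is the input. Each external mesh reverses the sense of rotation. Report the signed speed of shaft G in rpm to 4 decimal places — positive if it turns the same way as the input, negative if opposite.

+18446.0632 rpm (same as input, |ω| = 18446.0632 rpm)

Stage 1 [83T→83T]: ω = 2473.0000×83/83 = 2473.0000 rpm, dir flips to −; running = −2473.0000
Stage 2 [42T→39T]: ω = 2473.0000×42/39 = 2663.2308 rpm, dir flips to +; running = +2663.2308
Stage 3 [39T→55T]: ω = 2663.2308×39/55 = 1888.4727 rpm, dir flips to −; running = −1888.4727
Stage 4 [52T→15T]: ω = 1888.4727×52/15 = 6546.7055 rpm, dir flips to +; running = +6546.7055
Stage 5 [28T→53T]: ω = 6546.7055×28/53 = 3458.6368 rpm, dir flips to −; running = −3458.6368
Stage 6 [64T→12T]: ω = 3458.6368×64/12 = 18446.0632 rpm, dir flips to +; running = +18446.0632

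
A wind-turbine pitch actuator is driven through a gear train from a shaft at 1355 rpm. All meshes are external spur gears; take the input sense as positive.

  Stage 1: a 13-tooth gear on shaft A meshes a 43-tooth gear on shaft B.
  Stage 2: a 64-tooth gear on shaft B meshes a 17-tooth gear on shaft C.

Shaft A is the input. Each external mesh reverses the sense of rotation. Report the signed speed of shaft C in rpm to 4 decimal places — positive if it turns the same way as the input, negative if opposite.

Stage 1 [13T→43T]: ω = 1355.0000×13/43 = 409.6512 rpm, dir flips to −; running = −409.6512
Stage 2 [64T→17T]: ω = 409.6512×64/17 = 1542.2161 rpm, dir flips to +; running = +1542.2161

+1542.2161 rpm (same as input, |ω| = 1542.2161 rpm)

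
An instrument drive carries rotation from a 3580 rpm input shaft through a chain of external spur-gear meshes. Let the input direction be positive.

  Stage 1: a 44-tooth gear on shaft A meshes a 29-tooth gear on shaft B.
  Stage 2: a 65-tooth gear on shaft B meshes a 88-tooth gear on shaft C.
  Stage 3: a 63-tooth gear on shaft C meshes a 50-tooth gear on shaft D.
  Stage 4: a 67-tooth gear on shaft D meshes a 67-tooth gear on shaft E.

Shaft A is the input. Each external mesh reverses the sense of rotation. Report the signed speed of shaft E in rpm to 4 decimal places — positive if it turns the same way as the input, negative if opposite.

Stage 1 [44T→29T]: ω = 3580.0000×44/29 = 5431.7241 rpm, dir flips to −; running = −5431.7241
Stage 2 [65T→88T]: ω = 5431.7241×65/88 = 4012.0690 rpm, dir flips to +; running = +4012.0690
Stage 3 [63T→50T]: ω = 4012.0690×63/50 = 5055.2069 rpm, dir flips to −; running = −5055.2069
Stage 4 [67T→67T]: ω = 5055.2069×67/67 = 5055.2069 rpm, dir flips to +; running = +5055.2069

+5055.2069 rpm (same as input, |ω| = 5055.2069 rpm)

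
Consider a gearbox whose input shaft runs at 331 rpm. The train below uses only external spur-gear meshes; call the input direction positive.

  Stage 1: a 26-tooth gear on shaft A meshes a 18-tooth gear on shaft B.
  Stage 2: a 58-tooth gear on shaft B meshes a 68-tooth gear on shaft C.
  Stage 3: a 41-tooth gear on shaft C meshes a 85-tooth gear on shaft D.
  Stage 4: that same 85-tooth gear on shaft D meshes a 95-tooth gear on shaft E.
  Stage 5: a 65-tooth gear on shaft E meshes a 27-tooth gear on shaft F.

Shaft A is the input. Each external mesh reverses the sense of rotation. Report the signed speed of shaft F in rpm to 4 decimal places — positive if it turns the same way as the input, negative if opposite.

-423.6993 rpm (opposite to input, |ω| = 423.6993 rpm)

Stage 1 [26T→18T]: ω = 331.0000×26/18 = 478.1111 rpm, dir flips to −; running = −478.1111
Stage 2 [58T→68T]: ω = 478.1111×58/68 = 407.8007 rpm, dir flips to +; running = +407.8007
Stage 3 [41T→85T]: ω = 407.8007×41/85 = 196.7038 rpm, dir flips to −; running = −196.7038
Stage 4 [85T→95T]: ω = 196.7038×85/95 = 175.9982 rpm, dir flips to +; running = +175.9982
Stage 5 [65T→27T]: ω = 175.9982×65/27 = 423.6993 rpm, dir flips to −; running = −423.6993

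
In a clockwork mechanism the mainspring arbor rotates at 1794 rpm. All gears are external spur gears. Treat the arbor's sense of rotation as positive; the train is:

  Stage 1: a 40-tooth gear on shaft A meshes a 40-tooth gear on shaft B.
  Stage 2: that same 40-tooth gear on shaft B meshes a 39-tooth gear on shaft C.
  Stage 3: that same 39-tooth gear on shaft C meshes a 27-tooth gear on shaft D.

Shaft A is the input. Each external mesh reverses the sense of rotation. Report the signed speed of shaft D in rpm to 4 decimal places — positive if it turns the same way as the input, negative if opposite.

-2657.7778 rpm (opposite to input, |ω| = 2657.7778 rpm)

Stage 1 [40T→40T]: ω = 1794.0000×40/40 = 1794.0000 rpm, dir flips to −; running = −1794.0000
Stage 2 [40T→39T]: ω = 1794.0000×40/39 = 1840.0000 rpm, dir flips to +; running = +1840.0000
Stage 3 [39T→27T]: ω = 1840.0000×39/27 = 2657.7778 rpm, dir flips to −; running = −2657.7778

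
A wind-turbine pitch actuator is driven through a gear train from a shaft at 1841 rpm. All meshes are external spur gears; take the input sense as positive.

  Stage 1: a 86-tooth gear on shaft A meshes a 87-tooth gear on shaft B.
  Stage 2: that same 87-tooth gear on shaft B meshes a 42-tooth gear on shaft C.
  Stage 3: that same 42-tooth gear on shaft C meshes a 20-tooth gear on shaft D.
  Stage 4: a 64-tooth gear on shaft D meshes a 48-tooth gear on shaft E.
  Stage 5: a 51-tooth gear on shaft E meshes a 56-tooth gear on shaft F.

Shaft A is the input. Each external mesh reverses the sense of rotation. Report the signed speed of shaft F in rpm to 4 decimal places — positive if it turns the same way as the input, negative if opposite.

Stage 1 [86T→87T]: ω = 1841.0000×86/87 = 1819.8391 rpm, dir flips to −; running = −1819.8391
Stage 2 [87T→42T]: ω = 1819.8391×87/42 = 3769.6667 rpm, dir flips to +; running = +3769.6667
Stage 3 [42T→20T]: ω = 3769.6667×42/20 = 7916.3000 rpm, dir flips to −; running = −7916.3000
Stage 4 [64T→48T]: ω = 7916.3000×64/48 = 10555.0667 rpm, dir flips to +; running = +10555.0667
Stage 5 [51T→56T]: ω = 10555.0667×51/56 = 9612.6500 rpm, dir flips to −; running = −9612.6500

-9612.6500 rpm (opposite to input, |ω| = 9612.6500 rpm)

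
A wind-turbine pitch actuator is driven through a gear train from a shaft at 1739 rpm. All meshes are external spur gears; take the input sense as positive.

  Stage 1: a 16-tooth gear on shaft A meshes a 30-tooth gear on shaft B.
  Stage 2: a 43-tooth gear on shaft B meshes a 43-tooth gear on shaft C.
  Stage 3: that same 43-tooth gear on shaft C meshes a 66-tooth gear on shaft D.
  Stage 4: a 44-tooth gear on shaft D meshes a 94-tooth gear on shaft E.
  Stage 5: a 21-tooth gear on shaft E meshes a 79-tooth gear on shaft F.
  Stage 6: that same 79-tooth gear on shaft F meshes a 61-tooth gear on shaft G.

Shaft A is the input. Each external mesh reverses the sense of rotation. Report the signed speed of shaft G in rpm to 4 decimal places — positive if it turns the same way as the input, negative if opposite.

+97.3727 rpm (same as input, |ω| = 97.3727 rpm)

Stage 1 [16T→30T]: ω = 1739.0000×16/30 = 927.4667 rpm, dir flips to −; running = −927.4667
Stage 2 [43T→43T]: ω = 927.4667×43/43 = 927.4667 rpm, dir flips to +; running = +927.4667
Stage 3 [43T→66T]: ω = 927.4667×43/66 = 604.2586 rpm, dir flips to −; running = −604.2586
Stage 4 [44T→94T]: ω = 604.2586×44/94 = 282.8444 rpm, dir flips to +; running = +282.8444
Stage 5 [21T→79T]: ω = 282.8444×21/79 = 75.1865 rpm, dir flips to −; running = −75.1865
Stage 6 [79T→61T]: ω = 75.1865×79/61 = 97.3727 rpm, dir flips to +; running = +97.3727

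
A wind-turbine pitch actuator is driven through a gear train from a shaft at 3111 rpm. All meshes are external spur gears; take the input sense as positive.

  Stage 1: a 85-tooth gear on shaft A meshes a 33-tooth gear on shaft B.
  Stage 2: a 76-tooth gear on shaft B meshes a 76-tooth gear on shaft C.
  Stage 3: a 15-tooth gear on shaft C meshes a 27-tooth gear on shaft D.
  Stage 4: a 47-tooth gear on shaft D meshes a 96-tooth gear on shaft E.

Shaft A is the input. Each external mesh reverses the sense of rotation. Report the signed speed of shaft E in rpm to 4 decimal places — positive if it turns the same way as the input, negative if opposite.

+2179.5113 rpm (same as input, |ω| = 2179.5113 rpm)

Stage 1 [85T→33T]: ω = 3111.0000×85/33 = 8013.1818 rpm, dir flips to −; running = −8013.1818
Stage 2 [76T→76T]: ω = 8013.1818×76/76 = 8013.1818 rpm, dir flips to +; running = +8013.1818
Stage 3 [15T→27T]: ω = 8013.1818×15/27 = 4451.7677 rpm, dir flips to −; running = −4451.7677
Stage 4 [47T→96T]: ω = 4451.7677×47/96 = 2179.5113 rpm, dir flips to +; running = +2179.5113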